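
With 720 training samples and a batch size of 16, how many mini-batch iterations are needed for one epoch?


Iterations per epoch = dataset_size / batch_size
= 720 / 16
= 45

45


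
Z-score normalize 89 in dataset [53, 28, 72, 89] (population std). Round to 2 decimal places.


Mean = (53 + 28 + 72 + 89) / 4 = 60.5
Variance = sum((x_i - mean)^2) / n = 514.25
Std = sqrt(514.25) = 22.6771
Z = (x - mean) / std
= (89 - 60.5) / 22.6771
= 28.5 / 22.6771
= 1.26

1.26


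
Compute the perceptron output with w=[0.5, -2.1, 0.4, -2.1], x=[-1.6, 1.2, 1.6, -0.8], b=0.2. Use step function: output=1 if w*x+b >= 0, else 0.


z = w . x + b
= 0.5*-1.6 + -2.1*1.2 + 0.4*1.6 + -2.1*-0.8 + 0.2
= -0.8 + -2.52 + 0.64 + 1.68 + 0.2
= -1.0 + 0.2
= -0.8
Since z = -0.8 < 0, output = 0

0


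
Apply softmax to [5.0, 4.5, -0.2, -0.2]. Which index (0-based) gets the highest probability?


Softmax is a monotonic transformation, so it preserves the argmax.
We need to find the index of the maximum logit.
Index 0: 5.0
Index 1: 4.5
Index 2: -0.2
Index 3: -0.2
Maximum logit = 5.0 at index 0

0


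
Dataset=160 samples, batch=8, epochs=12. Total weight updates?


Iterations per epoch = 160 / 8 = 20
Total updates = iterations_per_epoch * epochs
= 20 * 12
= 240

240


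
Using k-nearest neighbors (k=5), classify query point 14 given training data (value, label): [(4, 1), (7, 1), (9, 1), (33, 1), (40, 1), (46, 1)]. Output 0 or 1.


Distances from query 14:
Point 9 (class 1): distance = 5
Point 7 (class 1): distance = 7
Point 4 (class 1): distance = 10
Point 33 (class 1): distance = 19
Point 40 (class 1): distance = 26
K=5 nearest neighbors: classes = [1, 1, 1, 1, 1]
Votes for class 1: 5 / 5
Majority vote => class 1

1


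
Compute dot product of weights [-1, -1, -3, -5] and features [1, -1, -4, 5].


Element-wise products:
-1 * 1 = -1
-1 * -1 = 1
-3 * -4 = 12
-5 * 5 = -25
Sum = -1 + 1 + 12 + -25
= -13

-13


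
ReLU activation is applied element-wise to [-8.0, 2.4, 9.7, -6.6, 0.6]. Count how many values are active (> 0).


ReLU(x) = max(0, x) for each element:
ReLU(-8.0) = 0
ReLU(2.4) = 2.4
ReLU(9.7) = 9.7
ReLU(-6.6) = 0
ReLU(0.6) = 0.6
Active neurons (>0): 3

3


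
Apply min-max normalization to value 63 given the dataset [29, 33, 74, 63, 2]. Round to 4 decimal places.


Min = 2, Max = 74
Range = 74 - 2 = 72
Scaled = (x - min) / (max - min)
= (63 - 2) / 72
= 61 / 72
= 0.8472

0.8472


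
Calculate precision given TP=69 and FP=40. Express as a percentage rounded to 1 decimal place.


Precision = TP / (TP + FP) * 100
= 69 / (69 + 40)
= 69 / 109
= 0.633
= 63.3%

63.3


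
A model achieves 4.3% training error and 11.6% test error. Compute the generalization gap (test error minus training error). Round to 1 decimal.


Generalization gap = test_error - train_error
= 11.6 - 4.3
= 7.3%
A moderate gap.

7.3


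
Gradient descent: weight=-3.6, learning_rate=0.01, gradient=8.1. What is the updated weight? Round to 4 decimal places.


w_new = w_old - lr * gradient
= -3.6 - 0.01 * 8.1
= -3.6 - (0.081)
= -3.6810

-3.6810


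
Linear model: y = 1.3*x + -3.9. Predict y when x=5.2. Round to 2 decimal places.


y = 1.3 * 5.2 + (-3.9)
= 6.76 + (-3.9)
= 2.86

2.86


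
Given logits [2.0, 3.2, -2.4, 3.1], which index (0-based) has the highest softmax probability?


Softmax is a monotonic transformation, so it preserves the argmax.
We need to find the index of the maximum logit.
Index 0: 2.0
Index 1: 3.2
Index 2: -2.4
Index 3: 3.1
Maximum logit = 3.2 at index 1

1


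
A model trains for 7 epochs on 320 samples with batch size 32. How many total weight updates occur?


Iterations per epoch = 320 / 32 = 10
Total updates = iterations_per_epoch * epochs
= 10 * 7
= 70

70


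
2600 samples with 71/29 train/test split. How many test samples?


Train samples = 2600 * 71% = 1846
Test samples = 2600 - 1846
= 754

754


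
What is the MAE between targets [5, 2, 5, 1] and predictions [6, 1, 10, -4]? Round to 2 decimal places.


Absolute errors: [1, 1, 5, 5]
Sum of absolute errors = 12
MAE = 12 / 4 = 3.00

3.00


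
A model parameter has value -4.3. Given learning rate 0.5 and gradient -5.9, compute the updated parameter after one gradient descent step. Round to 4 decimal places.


w_new = w_old - lr * gradient
= -4.3 - 0.5 * -5.9
= -4.3 - (-2.95)
= -1.3500

-1.3500


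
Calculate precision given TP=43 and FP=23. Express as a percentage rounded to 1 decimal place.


Precision = TP / (TP + FP) * 100
= 43 / (43 + 23)
= 43 / 66
= 0.6515
= 65.2%

65.2


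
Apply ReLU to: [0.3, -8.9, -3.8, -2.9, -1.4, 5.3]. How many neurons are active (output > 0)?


ReLU(x) = max(0, x) for each element:
ReLU(0.3) = 0.3
ReLU(-8.9) = 0
ReLU(-3.8) = 0
ReLU(-2.9) = 0
ReLU(-1.4) = 0
ReLU(5.3) = 5.3
Active neurons (>0): 2

2


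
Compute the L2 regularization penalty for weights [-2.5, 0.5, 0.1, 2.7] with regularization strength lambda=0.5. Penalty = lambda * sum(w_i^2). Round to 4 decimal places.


Squaring each weight:
(-2.5)^2 = 6.25
0.5^2 = 0.25
0.1^2 = 0.01
2.7^2 = 7.29
Sum of squares = 13.8
Penalty = 0.5 * 13.8 = 6.9000

6.9000


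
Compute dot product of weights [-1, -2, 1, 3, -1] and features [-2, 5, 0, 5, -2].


Element-wise products:
-1 * -2 = 2
-2 * 5 = -10
1 * 0 = 0
3 * 5 = 15
-1 * -2 = 2
Sum = 2 + -10 + 0 + 15 + 2
= 9

9


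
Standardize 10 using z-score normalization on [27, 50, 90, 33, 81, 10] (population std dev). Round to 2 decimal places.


Mean = (27 + 50 + 90 + 33 + 81 + 10) / 6 = 48.5
Variance = sum((x_i - mean)^2) / n = 827.5833
Std = sqrt(827.5833) = 28.7677
Z = (x - mean) / std
= (10 - 48.5) / 28.7677
= -38.5 / 28.7677
= -1.34

-1.34


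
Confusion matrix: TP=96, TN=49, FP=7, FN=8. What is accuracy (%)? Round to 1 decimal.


Accuracy = (TP + TN) / (TP + TN + FP + FN) * 100
= (96 + 49) / (96 + 49 + 7 + 8)
= 145 / 160
= 0.9062
= 90.6%

90.6


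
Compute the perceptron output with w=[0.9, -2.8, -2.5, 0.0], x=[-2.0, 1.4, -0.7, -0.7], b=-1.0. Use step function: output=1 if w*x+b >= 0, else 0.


z = w . x + b
= 0.9*-2.0 + -2.8*1.4 + -2.5*-0.7 + 0.0*-0.7 + -1.0
= -1.8 + -3.92 + 1.75 + -0.0 + -1.0
= -3.97 + -1.0
= -4.97
Since z = -4.97 < 0, output = 0

0


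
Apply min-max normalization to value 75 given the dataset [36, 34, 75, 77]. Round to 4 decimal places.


Min = 34, Max = 77
Range = 77 - 34 = 43
Scaled = (x - min) / (max - min)
= (75 - 34) / 43
= 41 / 43
= 0.9535

0.9535


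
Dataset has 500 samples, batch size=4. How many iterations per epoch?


Iterations per epoch = dataset_size / batch_size
= 500 / 4
= 125

125


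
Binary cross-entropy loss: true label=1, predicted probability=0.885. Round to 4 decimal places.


For y=1: Loss = -log(p)
= -log(0.885)
= -(-0.1222)
= 0.1222

0.1222


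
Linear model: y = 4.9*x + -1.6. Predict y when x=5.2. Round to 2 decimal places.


y = 4.9 * 5.2 + (-1.6)
= 25.48 + (-1.6)
= 23.88

23.88


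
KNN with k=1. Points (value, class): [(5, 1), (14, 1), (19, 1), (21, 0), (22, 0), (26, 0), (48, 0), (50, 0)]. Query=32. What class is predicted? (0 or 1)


Distances from query 32:
Point 26 (class 0): distance = 6
K=1 nearest neighbors: classes = [0]
Votes for class 1: 0 / 1
Majority vote => class 0

0


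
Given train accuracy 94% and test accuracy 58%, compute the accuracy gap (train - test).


Gap = train_accuracy - test_accuracy
= 94 - 58
= 36%
This large gap strongly indicates overfitting.

36


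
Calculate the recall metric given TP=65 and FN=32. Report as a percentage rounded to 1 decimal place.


Recall = TP / (TP + FN) * 100
= 65 / (65 + 32)
= 65 / 97
= 0.6701
= 67.0%

67.0


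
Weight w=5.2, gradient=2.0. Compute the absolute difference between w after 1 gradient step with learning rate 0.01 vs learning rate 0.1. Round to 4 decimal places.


With lr=0.01: w_new = 5.2 - 0.01 * 2.0 = 5.18
With lr=0.1: w_new = 5.2 - 0.1 * 2.0 = 5.0
Absolute difference = |5.18 - 5.0|
= 0.1800

0.1800


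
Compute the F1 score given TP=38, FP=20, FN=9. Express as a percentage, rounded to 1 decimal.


Precision = TP / (TP + FP) = 38 / 58 = 0.6552
Recall = TP / (TP + FN) = 38 / 47 = 0.8085
F1 = 2 * P * R / (P + R)
= 2 * 0.6552 * 0.8085 / (0.6552 + 0.8085)
= 1.0594 / 1.4637
= 0.7238
As percentage: 72.4%

72.4


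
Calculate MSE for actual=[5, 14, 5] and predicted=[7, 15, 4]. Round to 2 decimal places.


Differences: [-2, -1, 1]
Squared errors: [4, 1, 1]
Sum of squared errors = 6
MSE = 6 / 3 = 2.00

2.00


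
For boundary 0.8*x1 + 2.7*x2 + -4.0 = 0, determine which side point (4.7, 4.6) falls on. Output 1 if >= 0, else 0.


Compute 0.8 * 4.7 + 2.7 * 4.6 + -4.0
= 3.76 + 12.42 + -4.0
= 12.18
Since 12.18 >= 0, the point is on the positive side.

1


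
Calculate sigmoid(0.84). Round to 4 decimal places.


sigmoid(z) = 1 / (1 + exp(-z))
exp(-(0.84)) = exp(-0.84) = 0.4317
1 + 0.4317 = 1.4317
1 / 1.4317 = 0.6985

0.6985


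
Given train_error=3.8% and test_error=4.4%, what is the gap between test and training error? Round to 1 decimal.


Generalization gap = test_error - train_error
= 4.4 - 3.8
= 0.6%
A small gap suggests good generalization.

0.6


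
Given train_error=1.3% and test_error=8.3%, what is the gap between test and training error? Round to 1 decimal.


Generalization gap = test_error - train_error
= 8.3 - 1.3
= 7.0%
A moderate gap.

7.0


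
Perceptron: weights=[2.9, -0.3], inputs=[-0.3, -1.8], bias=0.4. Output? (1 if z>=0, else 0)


z = w . x + b
= 2.9*-0.3 + -0.3*-1.8 + 0.4
= -0.87 + 0.54 + 0.4
= -0.33 + 0.4
= 0.07
Since z = 0.07 >= 0, output = 1

1


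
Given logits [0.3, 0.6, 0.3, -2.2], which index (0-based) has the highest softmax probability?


Softmax is a monotonic transformation, so it preserves the argmax.
We need to find the index of the maximum logit.
Index 0: 0.3
Index 1: 0.6
Index 2: 0.3
Index 3: -2.2
Maximum logit = 0.6 at index 1

1


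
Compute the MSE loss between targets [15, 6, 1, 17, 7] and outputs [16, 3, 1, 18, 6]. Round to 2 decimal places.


Differences: [-1, 3, 0, -1, 1]
Squared errors: [1, 9, 0, 1, 1]
Sum of squared errors = 12
MSE = 12 / 5 = 2.40

2.40


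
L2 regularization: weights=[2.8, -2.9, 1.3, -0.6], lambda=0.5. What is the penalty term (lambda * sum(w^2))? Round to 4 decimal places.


Squaring each weight:
2.8^2 = 7.84
(-2.9)^2 = 8.41
1.3^2 = 1.69
(-0.6)^2 = 0.36
Sum of squares = 18.3
Penalty = 0.5 * 18.3 = 9.1500

9.1500


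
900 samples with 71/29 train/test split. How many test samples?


Train samples = 900 * 71% = 639
Test samples = 900 - 639
= 261

261


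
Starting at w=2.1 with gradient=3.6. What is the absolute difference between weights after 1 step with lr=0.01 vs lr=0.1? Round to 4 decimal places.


With lr=0.01: w_new = 2.1 - 0.01 * 3.6 = 2.064
With lr=0.1: w_new = 2.1 - 0.1 * 3.6 = 1.74
Absolute difference = |2.064 - 1.74|
= 0.3240

0.3240


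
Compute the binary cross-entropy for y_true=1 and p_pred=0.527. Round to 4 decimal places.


For y=1: Loss = -log(p)
= -log(0.527)
= -(-0.6406)
= 0.6406

0.6406


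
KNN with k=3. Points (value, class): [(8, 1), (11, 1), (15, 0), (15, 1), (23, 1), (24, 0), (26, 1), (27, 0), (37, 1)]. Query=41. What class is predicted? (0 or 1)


Distances from query 41:
Point 37 (class 1): distance = 4
Point 27 (class 0): distance = 14
Point 26 (class 1): distance = 15
K=3 nearest neighbors: classes = [1, 0, 1]
Votes for class 1: 2 / 3
Majority vote => class 1

1


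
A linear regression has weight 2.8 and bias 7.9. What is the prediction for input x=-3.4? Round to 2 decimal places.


y = 2.8 * -3.4 + (7.9)
= -9.52 + (7.9)
= -1.62

-1.62


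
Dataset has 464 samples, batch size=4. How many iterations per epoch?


Iterations per epoch = dataset_size / batch_size
= 464 / 4
= 116

116


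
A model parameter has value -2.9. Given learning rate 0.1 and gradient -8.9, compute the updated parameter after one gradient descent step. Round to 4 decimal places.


w_new = w_old - lr * gradient
= -2.9 - 0.1 * -8.9
= -2.9 - (-0.89)
= -2.0100

-2.0100


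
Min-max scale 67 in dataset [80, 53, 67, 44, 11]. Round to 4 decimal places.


Min = 11, Max = 80
Range = 80 - 11 = 69
Scaled = (x - min) / (max - min)
= (67 - 11) / 69
= 56 / 69
= 0.8116

0.8116


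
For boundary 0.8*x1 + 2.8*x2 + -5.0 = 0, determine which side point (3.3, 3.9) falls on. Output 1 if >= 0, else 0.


Compute 0.8 * 3.3 + 2.8 * 3.9 + -5.0
= 2.64 + 10.92 + -5.0
= 8.56
Since 8.56 >= 0, the point is on the positive side.

1


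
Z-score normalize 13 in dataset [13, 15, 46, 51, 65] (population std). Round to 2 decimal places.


Mean = (13 + 15 + 46 + 51 + 65) / 5 = 38.0
Variance = sum((x_i - mean)^2) / n = 423.2
Std = sqrt(423.2) = 20.5718
Z = (x - mean) / std
= (13 - 38.0) / 20.5718
= -25.0 / 20.5718
= -1.22

-1.22


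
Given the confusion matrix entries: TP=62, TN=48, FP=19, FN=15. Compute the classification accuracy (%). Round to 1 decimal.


Accuracy = (TP + TN) / (TP + TN + FP + FN) * 100
= (62 + 48) / (62 + 48 + 19 + 15)
= 110 / 144
= 0.7639
= 76.4%

76.4


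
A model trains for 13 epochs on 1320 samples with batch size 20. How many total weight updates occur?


Iterations per epoch = 1320 / 20 = 66
Total updates = iterations_per_epoch * epochs
= 66 * 13
= 858

858


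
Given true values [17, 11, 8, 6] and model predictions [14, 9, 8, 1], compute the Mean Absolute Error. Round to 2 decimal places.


Absolute errors: [3, 2, 0, 5]
Sum of absolute errors = 10
MAE = 10 / 4 = 2.50

2.50


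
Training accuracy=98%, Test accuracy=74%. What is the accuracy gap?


Gap = train_accuracy - test_accuracy
= 98 - 74
= 24%
This large gap strongly indicates overfitting.

24


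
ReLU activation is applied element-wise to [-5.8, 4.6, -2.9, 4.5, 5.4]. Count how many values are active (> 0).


ReLU(x) = max(0, x) for each element:
ReLU(-5.8) = 0
ReLU(4.6) = 4.6
ReLU(-2.9) = 0
ReLU(4.5) = 4.5
ReLU(5.4) = 5.4
Active neurons (>0): 3

3


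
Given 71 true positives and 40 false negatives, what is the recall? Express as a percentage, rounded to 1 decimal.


Recall = TP / (TP + FN) * 100
= 71 / (71 + 40)
= 71 / 111
= 0.6396
= 64.0%

64.0


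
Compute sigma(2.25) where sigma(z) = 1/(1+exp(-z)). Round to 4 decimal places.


sigmoid(z) = 1 / (1 + exp(-z))
exp(-(2.25)) = exp(-2.25) = 0.1054
1 + 0.1054 = 1.1054
1 / 1.1054 = 0.9047

0.9047


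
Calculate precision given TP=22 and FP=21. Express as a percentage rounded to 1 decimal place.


Precision = TP / (TP + FP) * 100
= 22 / (22 + 21)
= 22 / 43
= 0.5116
= 51.2%

51.2


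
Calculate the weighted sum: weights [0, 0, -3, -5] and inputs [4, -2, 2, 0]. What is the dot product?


Element-wise products:
0 * 4 = 0
0 * -2 = 0
-3 * 2 = -6
-5 * 0 = 0
Sum = 0 + 0 + -6 + 0
= -6

-6


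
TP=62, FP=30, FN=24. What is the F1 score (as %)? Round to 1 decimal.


Precision = TP / (TP + FP) = 62 / 92 = 0.6739
Recall = TP / (TP + FN) = 62 / 86 = 0.7209
F1 = 2 * P * R / (P + R)
= 2 * 0.6739 * 0.7209 / (0.6739 + 0.7209)
= 0.9717 / 1.3948
= 0.6966
As percentage: 69.7%

69.7


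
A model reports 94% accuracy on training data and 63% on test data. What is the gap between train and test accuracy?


Gap = train_accuracy - test_accuracy
= 94 - 63
= 31%
This large gap strongly indicates overfitting.

31


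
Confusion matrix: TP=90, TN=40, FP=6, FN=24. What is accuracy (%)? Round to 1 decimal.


Accuracy = (TP + TN) / (TP + TN + FP + FN) * 100
= (90 + 40) / (90 + 40 + 6 + 24)
= 130 / 160
= 0.8125
= 81.3%

81.3


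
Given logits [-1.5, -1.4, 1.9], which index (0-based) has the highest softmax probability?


Softmax is a monotonic transformation, so it preserves the argmax.
We need to find the index of the maximum logit.
Index 0: -1.5
Index 1: -1.4
Index 2: 1.9
Maximum logit = 1.9 at index 2

2


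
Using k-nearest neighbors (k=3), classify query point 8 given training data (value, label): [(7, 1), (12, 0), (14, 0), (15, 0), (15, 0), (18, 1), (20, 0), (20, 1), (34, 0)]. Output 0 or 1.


Distances from query 8:
Point 7 (class 1): distance = 1
Point 12 (class 0): distance = 4
Point 14 (class 0): distance = 6
K=3 nearest neighbors: classes = [1, 0, 0]
Votes for class 1: 1 / 3
Majority vote => class 0

0


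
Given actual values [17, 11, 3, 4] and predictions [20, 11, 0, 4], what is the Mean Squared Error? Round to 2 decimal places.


Differences: [-3, 0, 3, 0]
Squared errors: [9, 0, 9, 0]
Sum of squared errors = 18
MSE = 18 / 4 = 4.50

4.50


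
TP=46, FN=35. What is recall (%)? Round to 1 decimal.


Recall = TP / (TP + FN) * 100
= 46 / (46 + 35)
= 46 / 81
= 0.5679
= 56.8%

56.8


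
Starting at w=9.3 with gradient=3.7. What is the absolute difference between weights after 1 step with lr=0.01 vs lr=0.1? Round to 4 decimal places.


With lr=0.01: w_new = 9.3 - 0.01 * 3.7 = 9.263
With lr=0.1: w_new = 9.3 - 0.1 * 3.7 = 8.93
Absolute difference = |9.263 - 8.93|
= 0.3330

0.3330


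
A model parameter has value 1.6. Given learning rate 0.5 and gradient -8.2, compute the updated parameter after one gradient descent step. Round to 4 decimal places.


w_new = w_old - lr * gradient
= 1.6 - 0.5 * -8.2
= 1.6 - (-4.1)
= 5.7000

5.7000


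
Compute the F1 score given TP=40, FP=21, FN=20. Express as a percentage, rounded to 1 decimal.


Precision = TP / (TP + FP) = 40 / 61 = 0.6557
Recall = TP / (TP + FN) = 40 / 60 = 0.6667
F1 = 2 * P * R / (P + R)
= 2 * 0.6557 * 0.6667 / (0.6557 + 0.6667)
= 0.8743 / 1.3224
= 0.6612
As percentage: 66.1%

66.1


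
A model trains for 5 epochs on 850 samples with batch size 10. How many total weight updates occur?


Iterations per epoch = 850 / 10 = 85
Total updates = iterations_per_epoch * epochs
= 85 * 5
= 425

425


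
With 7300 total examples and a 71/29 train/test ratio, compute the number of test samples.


Train samples = 7300 * 71% = 5183
Test samples = 7300 - 5183
= 2117

2117


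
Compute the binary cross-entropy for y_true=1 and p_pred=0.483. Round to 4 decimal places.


For y=1: Loss = -log(p)
= -log(0.483)
= -(-0.7277)
= 0.7277

0.7277


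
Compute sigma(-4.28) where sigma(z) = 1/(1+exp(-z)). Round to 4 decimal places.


sigmoid(z) = 1 / (1 + exp(-z))
exp(-(-4.28)) = exp(4.28) = 72.2404
1 + 72.2404 = 73.2404
1 / 73.2404 = 0.0137

0.0137


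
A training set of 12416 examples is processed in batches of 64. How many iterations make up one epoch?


Iterations per epoch = dataset_size / batch_size
= 12416 / 64
= 194

194


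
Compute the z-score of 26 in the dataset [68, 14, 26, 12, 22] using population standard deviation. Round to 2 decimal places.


Mean = (68 + 14 + 26 + 12 + 22) / 5 = 28.4
Variance = sum((x_i - mean)^2) / n = 418.24
Std = sqrt(418.24) = 20.4509
Z = (x - mean) / std
= (26 - 28.4) / 20.4509
= -2.4 / 20.4509
= -0.12

-0.12


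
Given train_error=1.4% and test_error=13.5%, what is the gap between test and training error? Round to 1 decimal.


Generalization gap = test_error - train_error
= 13.5 - 1.4
= 12.1%
A large gap suggests overfitting.

12.1


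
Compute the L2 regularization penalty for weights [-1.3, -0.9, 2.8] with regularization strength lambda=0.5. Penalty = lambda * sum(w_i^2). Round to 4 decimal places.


Squaring each weight:
(-1.3)^2 = 1.69
(-0.9)^2 = 0.81
2.8^2 = 7.84
Sum of squares = 10.34
Penalty = 0.5 * 10.34 = 5.1700

5.1700


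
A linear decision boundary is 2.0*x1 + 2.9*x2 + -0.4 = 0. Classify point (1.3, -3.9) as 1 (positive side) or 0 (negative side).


Compute 2.0 * 1.3 + 2.9 * -3.9 + -0.4
= 2.6 + -11.31 + -0.4
= -9.11
Since -9.11 < 0, the point is on the negative side.

0


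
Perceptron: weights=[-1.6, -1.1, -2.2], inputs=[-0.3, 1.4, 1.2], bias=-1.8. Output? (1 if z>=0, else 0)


z = w . x + b
= -1.6*-0.3 + -1.1*1.4 + -2.2*1.2 + -1.8
= 0.48 + -1.54 + -2.64 + -1.8
= -3.7 + -1.8
= -5.5
Since z = -5.5 < 0, output = 0

0


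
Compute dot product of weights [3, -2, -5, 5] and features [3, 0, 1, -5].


Element-wise products:
3 * 3 = 9
-2 * 0 = 0
-5 * 1 = -5
5 * -5 = -25
Sum = 9 + 0 + -5 + -25
= -21

-21


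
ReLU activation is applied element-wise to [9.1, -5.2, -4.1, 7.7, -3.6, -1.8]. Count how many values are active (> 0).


ReLU(x) = max(0, x) for each element:
ReLU(9.1) = 9.1
ReLU(-5.2) = 0
ReLU(-4.1) = 0
ReLU(7.7) = 7.7
ReLU(-3.6) = 0
ReLU(-1.8) = 0
Active neurons (>0): 2

2


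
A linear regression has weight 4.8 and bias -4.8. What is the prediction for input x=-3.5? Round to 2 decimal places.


y = 4.8 * -3.5 + (-4.8)
= -16.8 + (-4.8)
= -21.60

-21.60


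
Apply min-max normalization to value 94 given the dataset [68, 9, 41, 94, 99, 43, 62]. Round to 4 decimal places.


Min = 9, Max = 99
Range = 99 - 9 = 90
Scaled = (x - min) / (max - min)
= (94 - 9) / 90
= 85 / 90
= 0.9444

0.9444


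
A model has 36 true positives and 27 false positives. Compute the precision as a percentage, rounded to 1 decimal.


Precision = TP / (TP + FP) * 100
= 36 / (36 + 27)
= 36 / 63
= 0.5714
= 57.1%

57.1


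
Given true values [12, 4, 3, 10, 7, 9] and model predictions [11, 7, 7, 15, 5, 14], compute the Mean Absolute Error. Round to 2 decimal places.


Absolute errors: [1, 3, 4, 5, 2, 5]
Sum of absolute errors = 20
MAE = 20 / 6 = 3.33

3.33


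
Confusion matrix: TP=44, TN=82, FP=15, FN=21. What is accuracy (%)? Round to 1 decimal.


Accuracy = (TP + TN) / (TP + TN + FP + FN) * 100
= (44 + 82) / (44 + 82 + 15 + 21)
= 126 / 162
= 0.7778
= 77.8%

77.8


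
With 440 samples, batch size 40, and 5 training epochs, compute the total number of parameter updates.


Iterations per epoch = 440 / 40 = 11
Total updates = iterations_per_epoch * epochs
= 11 * 5
= 55

55


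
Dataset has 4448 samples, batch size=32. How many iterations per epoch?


Iterations per epoch = dataset_size / batch_size
= 4448 / 32
= 139

139


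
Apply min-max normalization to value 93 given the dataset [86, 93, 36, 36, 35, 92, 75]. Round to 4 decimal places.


Min = 35, Max = 93
Range = 93 - 35 = 58
Scaled = (x - min) / (max - min)
= (93 - 35) / 58
= 58 / 58
= 1.0000

1.0000


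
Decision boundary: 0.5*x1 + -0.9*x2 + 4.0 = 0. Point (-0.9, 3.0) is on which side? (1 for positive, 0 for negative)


Compute 0.5 * -0.9 + -0.9 * 3.0 + 4.0
= -0.45 + -2.7 + 4.0
= 0.85
Since 0.85 >= 0, the point is on the positive side.

1


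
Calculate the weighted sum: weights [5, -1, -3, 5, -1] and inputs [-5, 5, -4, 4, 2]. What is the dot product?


Element-wise products:
5 * -5 = -25
-1 * 5 = -5
-3 * -4 = 12
5 * 4 = 20
-1 * 2 = -2
Sum = -25 + -5 + 12 + 20 + -2
= 0

0


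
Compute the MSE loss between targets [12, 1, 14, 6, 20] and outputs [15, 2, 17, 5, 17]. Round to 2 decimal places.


Differences: [-3, -1, -3, 1, 3]
Squared errors: [9, 1, 9, 1, 9]
Sum of squared errors = 29
MSE = 29 / 5 = 5.80

5.80


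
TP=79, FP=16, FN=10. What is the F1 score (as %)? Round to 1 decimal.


Precision = TP / (TP + FP) = 79 / 95 = 0.8316
Recall = TP / (TP + FN) = 79 / 89 = 0.8876
F1 = 2 * P * R / (P + R)
= 2 * 0.8316 * 0.8876 / (0.8316 + 0.8876)
= 1.4763 / 1.7192
= 0.8587
As percentage: 85.9%

85.9


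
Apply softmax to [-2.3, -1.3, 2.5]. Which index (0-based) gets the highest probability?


Softmax is a monotonic transformation, so it preserves the argmax.
We need to find the index of the maximum logit.
Index 0: -2.3
Index 1: -1.3
Index 2: 2.5
Maximum logit = 2.5 at index 2

2


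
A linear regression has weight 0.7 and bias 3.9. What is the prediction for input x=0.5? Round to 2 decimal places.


y = 0.7 * 0.5 + (3.9)
= 0.35 + (3.9)
= 4.25

4.25


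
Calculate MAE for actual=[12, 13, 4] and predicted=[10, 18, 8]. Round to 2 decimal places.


Absolute errors: [2, 5, 4]
Sum of absolute errors = 11
MAE = 11 / 3 = 3.67

3.67


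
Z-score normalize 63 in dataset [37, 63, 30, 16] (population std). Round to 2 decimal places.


Mean = (37 + 63 + 30 + 16) / 4 = 36.5
Variance = sum((x_i - mean)^2) / n = 291.25
Std = sqrt(291.25) = 17.066
Z = (x - mean) / std
= (63 - 36.5) / 17.066
= 26.5 / 17.066
= 1.55

1.55


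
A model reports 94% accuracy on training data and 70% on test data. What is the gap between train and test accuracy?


Gap = train_accuracy - test_accuracy
= 94 - 70
= 24%
This large gap strongly indicates overfitting.

24


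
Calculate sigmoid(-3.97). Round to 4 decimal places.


sigmoid(z) = 1 / (1 + exp(-z))
exp(-(-3.97)) = exp(3.97) = 52.9845
1 + 52.9845 = 53.9845
1 / 53.9845 = 0.0185

0.0185


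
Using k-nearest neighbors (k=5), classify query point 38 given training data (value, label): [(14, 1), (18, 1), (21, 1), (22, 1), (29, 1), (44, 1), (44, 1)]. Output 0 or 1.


Distances from query 38:
Point 44 (class 1): distance = 6
Point 44 (class 1): distance = 6
Point 29 (class 1): distance = 9
Point 22 (class 1): distance = 16
Point 21 (class 1): distance = 17
K=5 nearest neighbors: classes = [1, 1, 1, 1, 1]
Votes for class 1: 5 / 5
Majority vote => class 1

1


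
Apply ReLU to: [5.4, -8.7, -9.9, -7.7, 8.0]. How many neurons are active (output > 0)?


ReLU(x) = max(0, x) for each element:
ReLU(5.4) = 5.4
ReLU(-8.7) = 0
ReLU(-9.9) = 0
ReLU(-7.7) = 0
ReLU(8.0) = 8.0
Active neurons (>0): 2

2


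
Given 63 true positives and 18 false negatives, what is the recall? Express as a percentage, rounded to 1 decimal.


Recall = TP / (TP + FN) * 100
= 63 / (63 + 18)
= 63 / 81
= 0.7778
= 77.8%

77.8


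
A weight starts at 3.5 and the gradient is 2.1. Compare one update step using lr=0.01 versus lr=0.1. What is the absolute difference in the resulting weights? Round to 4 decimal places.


With lr=0.01: w_new = 3.5 - 0.01 * 2.1 = 3.479
With lr=0.1: w_new = 3.5 - 0.1 * 2.1 = 3.29
Absolute difference = |3.479 - 3.29|
= 0.1890

0.1890


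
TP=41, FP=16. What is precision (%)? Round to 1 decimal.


Precision = TP / (TP + FP) * 100
= 41 / (41 + 16)
= 41 / 57
= 0.7193
= 71.9%

71.9


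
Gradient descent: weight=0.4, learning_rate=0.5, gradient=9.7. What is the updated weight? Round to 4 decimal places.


w_new = w_old - lr * gradient
= 0.4 - 0.5 * 9.7
= 0.4 - (4.85)
= -4.4500

-4.4500


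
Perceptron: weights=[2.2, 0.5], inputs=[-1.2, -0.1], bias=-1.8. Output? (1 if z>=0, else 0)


z = w . x + b
= 2.2*-1.2 + 0.5*-0.1 + -1.8
= -2.64 + -0.05 + -1.8
= -2.69 + -1.8
= -4.49
Since z = -4.49 < 0, output = 0

0


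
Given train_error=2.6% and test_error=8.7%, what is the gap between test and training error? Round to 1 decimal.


Generalization gap = test_error - train_error
= 8.7 - 2.6
= 6.1%
A moderate gap.

6.1


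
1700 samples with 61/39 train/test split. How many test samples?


Train samples = 1700 * 61% = 1037
Test samples = 1700 - 1037
= 663

663


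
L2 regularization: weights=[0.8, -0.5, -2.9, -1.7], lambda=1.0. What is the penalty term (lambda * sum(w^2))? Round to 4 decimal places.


Squaring each weight:
0.8^2 = 0.64
(-0.5)^2 = 0.25
(-2.9)^2 = 8.41
(-1.7)^2 = 2.89
Sum of squares = 12.19
Penalty = 1.0 * 12.19 = 12.1900

12.1900


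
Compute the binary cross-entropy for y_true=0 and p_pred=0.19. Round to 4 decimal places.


For y=0: Loss = -log(1-p)
= -log(1 - 0.19)
= -log(0.81)
= -(-0.2107)
= 0.2107

0.2107


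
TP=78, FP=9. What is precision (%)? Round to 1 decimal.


Precision = TP / (TP + FP) * 100
= 78 / (78 + 9)
= 78 / 87
= 0.8966
= 89.7%

89.7


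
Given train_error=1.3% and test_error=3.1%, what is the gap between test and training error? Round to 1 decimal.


Generalization gap = test_error - train_error
= 3.1 - 1.3
= 1.8%
A small gap suggests good generalization.

1.8


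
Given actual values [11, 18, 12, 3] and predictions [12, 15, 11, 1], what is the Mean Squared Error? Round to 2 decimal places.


Differences: [-1, 3, 1, 2]
Squared errors: [1, 9, 1, 4]
Sum of squared errors = 15
MSE = 15 / 4 = 3.75

3.75


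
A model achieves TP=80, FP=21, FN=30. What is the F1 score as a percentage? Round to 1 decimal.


Precision = TP / (TP + FP) = 80 / 101 = 0.7921
Recall = TP / (TP + FN) = 80 / 110 = 0.7273
F1 = 2 * P * R / (P + R)
= 2 * 0.7921 * 0.7273 / (0.7921 + 0.7273)
= 1.1521 / 1.5194
= 0.7583
As percentage: 75.8%

75.8


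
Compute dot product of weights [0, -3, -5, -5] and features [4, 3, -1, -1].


Element-wise products:
0 * 4 = 0
-3 * 3 = -9
-5 * -1 = 5
-5 * -1 = 5
Sum = 0 + -9 + 5 + 5
= 1

1


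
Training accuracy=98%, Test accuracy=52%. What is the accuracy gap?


Gap = train_accuracy - test_accuracy
= 98 - 52
= 46%
This large gap strongly indicates overfitting.

46


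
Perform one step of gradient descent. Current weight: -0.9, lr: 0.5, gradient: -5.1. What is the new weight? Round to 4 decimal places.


w_new = w_old - lr * gradient
= -0.9 - 0.5 * -5.1
= -0.9 - (-2.55)
= 1.6500

1.6500


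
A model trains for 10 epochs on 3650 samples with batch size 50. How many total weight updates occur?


Iterations per epoch = 3650 / 50 = 73
Total updates = iterations_per_epoch * epochs
= 73 * 10
= 730

730


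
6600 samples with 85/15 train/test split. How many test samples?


Train samples = 6600 * 85% = 5610
Test samples = 6600 - 5610
= 990

990


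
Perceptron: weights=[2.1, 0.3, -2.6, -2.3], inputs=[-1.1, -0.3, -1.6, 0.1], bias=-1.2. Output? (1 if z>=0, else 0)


z = w . x + b
= 2.1*-1.1 + 0.3*-0.3 + -2.6*-1.6 + -2.3*0.1 + -1.2
= -2.31 + -0.09 + 4.16 + -0.23 + -1.2
= 1.53 + -1.2
= 0.33
Since z = 0.33 >= 0, output = 1

1


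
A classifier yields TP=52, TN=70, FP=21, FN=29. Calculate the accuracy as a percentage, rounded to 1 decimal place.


Accuracy = (TP + TN) / (TP + TN + FP + FN) * 100
= (52 + 70) / (52 + 70 + 21 + 29)
= 122 / 172
= 0.7093
= 70.9%

70.9


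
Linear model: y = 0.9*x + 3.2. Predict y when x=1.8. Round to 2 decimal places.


y = 0.9 * 1.8 + (3.2)
= 1.62 + (3.2)
= 4.82

4.82


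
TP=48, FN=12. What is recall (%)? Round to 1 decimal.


Recall = TP / (TP + FN) * 100
= 48 / (48 + 12)
= 48 / 60
= 0.8
= 80.0%

80.0


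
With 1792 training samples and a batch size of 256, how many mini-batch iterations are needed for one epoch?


Iterations per epoch = dataset_size / batch_size
= 1792 / 256
= 7

7


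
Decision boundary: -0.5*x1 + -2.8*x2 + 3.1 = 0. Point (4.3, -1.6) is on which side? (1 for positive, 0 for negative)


Compute -0.5 * 4.3 + -2.8 * -1.6 + 3.1
= -2.15 + 4.48 + 3.1
= 5.43
Since 5.43 >= 0, the point is on the positive side.

1


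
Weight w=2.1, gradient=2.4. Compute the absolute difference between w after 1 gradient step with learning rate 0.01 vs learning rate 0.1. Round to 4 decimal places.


With lr=0.01: w_new = 2.1 - 0.01 * 2.4 = 2.076
With lr=0.1: w_new = 2.1 - 0.1 * 2.4 = 1.86
Absolute difference = |2.076 - 1.86|
= 0.2160

0.2160


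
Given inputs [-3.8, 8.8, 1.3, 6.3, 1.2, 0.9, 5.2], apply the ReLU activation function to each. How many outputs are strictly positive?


ReLU(x) = max(0, x) for each element:
ReLU(-3.8) = 0
ReLU(8.8) = 8.8
ReLU(1.3) = 1.3
ReLU(6.3) = 6.3
ReLU(1.2) = 1.2
ReLU(0.9) = 0.9
ReLU(5.2) = 5.2
Active neurons (>0): 6

6


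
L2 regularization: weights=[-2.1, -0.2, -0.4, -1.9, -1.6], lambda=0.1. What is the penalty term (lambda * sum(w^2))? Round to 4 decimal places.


Squaring each weight:
(-2.1)^2 = 4.41
(-0.2)^2 = 0.04
(-0.4)^2 = 0.16
(-1.9)^2 = 3.61
(-1.6)^2 = 2.56
Sum of squares = 10.78
Penalty = 0.1 * 10.78 = 1.0780

1.0780


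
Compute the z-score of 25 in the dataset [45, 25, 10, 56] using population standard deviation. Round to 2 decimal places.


Mean = (45 + 25 + 10 + 56) / 4 = 34.0
Variance = sum((x_i - mean)^2) / n = 315.5
Std = sqrt(315.5) = 17.7623
Z = (x - mean) / std
= (25 - 34.0) / 17.7623
= -9.0 / 17.7623
= -0.51

-0.51


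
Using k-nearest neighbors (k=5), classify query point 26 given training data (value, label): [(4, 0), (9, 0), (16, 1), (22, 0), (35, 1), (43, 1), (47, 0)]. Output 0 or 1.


Distances from query 26:
Point 22 (class 0): distance = 4
Point 35 (class 1): distance = 9
Point 16 (class 1): distance = 10
Point 9 (class 0): distance = 17
Point 43 (class 1): distance = 17
K=5 nearest neighbors: classes = [0, 1, 1, 0, 1]
Votes for class 1: 3 / 5
Majority vote => class 1

1


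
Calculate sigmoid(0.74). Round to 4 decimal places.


sigmoid(z) = 1 / (1 + exp(-z))
exp(-(0.74)) = exp(-0.74) = 0.4771
1 + 0.4771 = 1.4771
1 / 1.4771 = 0.6770

0.6770


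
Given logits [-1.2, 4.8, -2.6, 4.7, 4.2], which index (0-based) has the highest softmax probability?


Softmax is a monotonic transformation, so it preserves the argmax.
We need to find the index of the maximum logit.
Index 0: -1.2
Index 1: 4.8
Index 2: -2.6
Index 3: 4.7
Index 4: 4.2
Maximum logit = 4.8 at index 1

1


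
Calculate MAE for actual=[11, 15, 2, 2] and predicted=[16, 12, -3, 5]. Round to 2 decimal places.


Absolute errors: [5, 3, 5, 3]
Sum of absolute errors = 16
MAE = 16 / 4 = 4.00

4.00


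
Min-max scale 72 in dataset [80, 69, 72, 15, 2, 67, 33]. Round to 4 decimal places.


Min = 2, Max = 80
Range = 80 - 2 = 78
Scaled = (x - min) / (max - min)
= (72 - 2) / 78
= 70 / 78
= 0.8974

0.8974


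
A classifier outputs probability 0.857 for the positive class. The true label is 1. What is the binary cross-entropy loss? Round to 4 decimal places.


For y=1: Loss = -log(p)
= -log(0.857)
= -(-0.1543)
= 0.1543

0.1543


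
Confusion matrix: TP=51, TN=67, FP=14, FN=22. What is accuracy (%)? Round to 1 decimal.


Accuracy = (TP + TN) / (TP + TN + FP + FN) * 100
= (51 + 67) / (51 + 67 + 14 + 22)
= 118 / 154
= 0.7662
= 76.6%

76.6


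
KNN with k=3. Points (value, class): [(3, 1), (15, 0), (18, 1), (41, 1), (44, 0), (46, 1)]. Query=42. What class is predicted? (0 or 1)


Distances from query 42:
Point 41 (class 1): distance = 1
Point 44 (class 0): distance = 2
Point 46 (class 1): distance = 4
K=3 nearest neighbors: classes = [1, 0, 1]
Votes for class 1: 2 / 3
Majority vote => class 1

1


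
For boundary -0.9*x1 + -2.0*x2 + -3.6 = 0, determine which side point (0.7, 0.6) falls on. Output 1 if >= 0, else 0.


Compute -0.9 * 0.7 + -2.0 * 0.6 + -3.6
= -0.63 + -1.2 + -3.6
= -5.43
Since -5.43 < 0, the point is on the negative side.

0


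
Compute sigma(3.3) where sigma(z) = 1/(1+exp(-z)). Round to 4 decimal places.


sigmoid(z) = 1 / (1 + exp(-z))
exp(-(3.3)) = exp(-3.3) = 0.0369
1 + 0.0369 = 1.0369
1 / 1.0369 = 0.9644

0.9644


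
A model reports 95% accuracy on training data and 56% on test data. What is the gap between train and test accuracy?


Gap = train_accuracy - test_accuracy
= 95 - 56
= 39%
This large gap strongly indicates overfitting.

39


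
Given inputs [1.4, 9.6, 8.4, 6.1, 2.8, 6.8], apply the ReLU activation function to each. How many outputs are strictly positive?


ReLU(x) = max(0, x) for each element:
ReLU(1.4) = 1.4
ReLU(9.6) = 9.6
ReLU(8.4) = 8.4
ReLU(6.1) = 6.1
ReLU(2.8) = 2.8
ReLU(6.8) = 6.8
Active neurons (>0): 6

6


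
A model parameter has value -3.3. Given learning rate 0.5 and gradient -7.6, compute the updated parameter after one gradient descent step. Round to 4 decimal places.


w_new = w_old - lr * gradient
= -3.3 - 0.5 * -7.6
= -3.3 - (-3.8)
= 0.5000

0.5000


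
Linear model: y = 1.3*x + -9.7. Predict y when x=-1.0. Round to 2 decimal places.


y = 1.3 * -1.0 + (-9.7)
= -1.3 + (-9.7)
= -11.00

-11.00


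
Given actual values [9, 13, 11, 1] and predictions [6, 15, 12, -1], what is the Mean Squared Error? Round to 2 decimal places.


Differences: [3, -2, -1, 2]
Squared errors: [9, 4, 1, 4]
Sum of squared errors = 18
MSE = 18 / 4 = 4.50

4.50


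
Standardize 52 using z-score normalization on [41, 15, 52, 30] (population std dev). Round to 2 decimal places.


Mean = (41 + 15 + 52 + 30) / 4 = 34.5
Variance = sum((x_i - mean)^2) / n = 187.25
Std = sqrt(187.25) = 13.6839
Z = (x - mean) / std
= (52 - 34.5) / 13.6839
= 17.5 / 13.6839
= 1.28

1.28


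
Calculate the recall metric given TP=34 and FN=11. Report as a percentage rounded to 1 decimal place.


Recall = TP / (TP + FN) * 100
= 34 / (34 + 11)
= 34 / 45
= 0.7556
= 75.6%

75.6


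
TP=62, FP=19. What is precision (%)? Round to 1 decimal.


Precision = TP / (TP + FP) * 100
= 62 / (62 + 19)
= 62 / 81
= 0.7654
= 76.5%

76.5


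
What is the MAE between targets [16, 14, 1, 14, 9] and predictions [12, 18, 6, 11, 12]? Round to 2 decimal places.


Absolute errors: [4, 4, 5, 3, 3]
Sum of absolute errors = 19
MAE = 19 / 5 = 3.80

3.80


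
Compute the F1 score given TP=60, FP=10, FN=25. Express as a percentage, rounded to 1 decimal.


Precision = TP / (TP + FP) = 60 / 70 = 0.8571
Recall = TP / (TP + FN) = 60 / 85 = 0.7059
F1 = 2 * P * R / (P + R)
= 2 * 0.8571 * 0.7059 / (0.8571 + 0.7059)
= 1.2101 / 1.563
= 0.7742
As percentage: 77.4%

77.4


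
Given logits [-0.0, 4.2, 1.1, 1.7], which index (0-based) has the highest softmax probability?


Softmax is a monotonic transformation, so it preserves the argmax.
We need to find the index of the maximum logit.
Index 0: -0.0
Index 1: 4.2
Index 2: 1.1
Index 3: 1.7
Maximum logit = 4.2 at index 1

1


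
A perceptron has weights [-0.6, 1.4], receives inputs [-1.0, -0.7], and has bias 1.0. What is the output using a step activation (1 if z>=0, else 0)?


z = w . x + b
= -0.6*-1.0 + 1.4*-0.7 + 1.0
= 0.6 + -0.98 + 1.0
= -0.38 + 1.0
= 0.62
Since z = 0.62 >= 0, output = 1

1


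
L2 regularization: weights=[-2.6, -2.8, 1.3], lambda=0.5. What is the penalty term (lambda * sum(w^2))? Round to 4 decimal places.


Squaring each weight:
(-2.6)^2 = 6.76
(-2.8)^2 = 7.84
1.3^2 = 1.69
Sum of squares = 16.29
Penalty = 0.5 * 16.29 = 8.1450

8.1450


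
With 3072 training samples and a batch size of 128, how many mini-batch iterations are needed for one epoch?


Iterations per epoch = dataset_size / batch_size
= 3072 / 128
= 24

24


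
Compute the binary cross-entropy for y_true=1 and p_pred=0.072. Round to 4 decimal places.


For y=1: Loss = -log(p)
= -log(0.072)
= -(-2.6311)
= 2.6311

2.6311


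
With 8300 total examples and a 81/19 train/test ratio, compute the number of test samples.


Train samples = 8300 * 81% = 6723
Test samples = 8300 - 6723
= 1577

1577


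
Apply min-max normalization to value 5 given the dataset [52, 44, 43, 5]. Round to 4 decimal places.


Min = 5, Max = 52
Range = 52 - 5 = 47
Scaled = (x - min) / (max - min)
= (5 - 5) / 47
= 0 / 47
= 0.0000

0.0000


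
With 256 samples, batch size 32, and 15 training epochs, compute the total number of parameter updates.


Iterations per epoch = 256 / 32 = 8
Total updates = iterations_per_epoch * epochs
= 8 * 15
= 120

120


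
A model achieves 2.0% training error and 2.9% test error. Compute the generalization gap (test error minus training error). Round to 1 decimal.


Generalization gap = test_error - train_error
= 2.9 - 2.0
= 0.9%
A small gap suggests good generalization.

0.9


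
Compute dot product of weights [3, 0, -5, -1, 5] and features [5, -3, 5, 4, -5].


Element-wise products:
3 * 5 = 15
0 * -3 = 0
-5 * 5 = -25
-1 * 4 = -4
5 * -5 = -25
Sum = 15 + 0 + -25 + -4 + -25
= -39

-39


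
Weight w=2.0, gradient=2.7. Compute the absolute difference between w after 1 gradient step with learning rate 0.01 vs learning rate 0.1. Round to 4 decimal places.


With lr=0.01: w_new = 2.0 - 0.01 * 2.7 = 1.973
With lr=0.1: w_new = 2.0 - 0.1 * 2.7 = 1.73
Absolute difference = |1.973 - 1.73|
= 0.2430

0.2430


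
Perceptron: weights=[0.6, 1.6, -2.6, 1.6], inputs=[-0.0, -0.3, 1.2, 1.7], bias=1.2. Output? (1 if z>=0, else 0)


z = w . x + b
= 0.6*-0.0 + 1.6*-0.3 + -2.6*1.2 + 1.6*1.7 + 1.2
= -0.0 + -0.48 + -3.12 + 2.72 + 1.2
= -0.88 + 1.2
= 0.32
Since z = 0.32 >= 0, output = 1

1


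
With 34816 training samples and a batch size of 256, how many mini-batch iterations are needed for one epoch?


Iterations per epoch = dataset_size / batch_size
= 34816 / 256
= 136

136
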